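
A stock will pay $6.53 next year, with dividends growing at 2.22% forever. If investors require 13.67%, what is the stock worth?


Formula: P = D1 / (r - g)
Spread: r - g = 0.1367 - 0.0222 = 0.1145
Substituting: P = $6.53 / 0.1145
P = $57.03

$57.03


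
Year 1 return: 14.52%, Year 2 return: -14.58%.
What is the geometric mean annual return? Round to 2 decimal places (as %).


Formula: Geometric mean = ((1+r1)*(1+r2))^(1/2) - 1
Product: (1 + 0.1452) * (1 + -0.1458) = 1.1452 * 0.8542 = 0.97823
Square root: 0.97823^0.5 = 0.989055
Geometric mean = 0.989055 - 1 = -0.010945
As percentage: -1.09%

-1.09%


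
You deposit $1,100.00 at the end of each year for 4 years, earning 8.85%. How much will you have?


Formula: FV = PMT * ((1+r)^n - 1) / r
Growth factor: (1 + 0.0885)^4 = 1.403827
Numerator: 1.403827 - 1 = 0.403827
FV = $1,100.00 * 0.403827 / 0.0885 = $5,019.32

$5,019.32


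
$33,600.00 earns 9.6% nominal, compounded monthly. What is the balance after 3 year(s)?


Formula: FV = P * (1 + r/m)^(m*t)
Period rate: r/m = 0.096 / 12 = 0.008
Total periods: m*t = 12 * 3 = 36
Growth factor: (1 + 0.008)^36 = 1.33223
FV = $33,600.00 * 1.33223 = $44,762.92

$44,762.92


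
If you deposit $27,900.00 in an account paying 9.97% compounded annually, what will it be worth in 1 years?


Formula: FV = P * (1 + r)^n
Substituting: FV = $27,900.00 * (1 + 0.0997)^1
Growth factor: (1.0997)^1 = 1.0997
FV = $27,900.00 * 1.0997 = $30,681.63

$30,681.63


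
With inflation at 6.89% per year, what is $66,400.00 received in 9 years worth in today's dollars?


Formula: Real value = nominal / (1 + inflation)^years
Price level: (1 + 0.0689)^9 = 1.821519
Real value = $66,400.00 / 1.821519 = $36,453.09

$36,453.09


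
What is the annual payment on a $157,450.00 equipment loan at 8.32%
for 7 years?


Formula: PMT = PV * r / (1 - (1+r)^(-n))
Denominator: 1 - (1 + 0.0832)^(-7) = 0.428469
Numerator: $157,450.00 * 0.0832 = 13099.84
PMT = 13099.84 / 0.428469 = $30,573.57

$30,573.57


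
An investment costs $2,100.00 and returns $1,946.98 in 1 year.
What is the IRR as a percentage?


Formula: IRR = C1/C0 - 1
Substituting: IRR = $1,946.98 / $2,100.00 - 1
Ratio: 0.927133 - 1 = -0.072867
IRR = -7.2867%

-7.2867%


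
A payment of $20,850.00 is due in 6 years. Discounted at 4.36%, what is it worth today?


Formula: PV = FV / (1 + r)^n
Substituting: PV = $20,850.00 / (1 + 0.0436)^6
Discount factor: (1.0436)^6 = 1.291827
PV = $20,850.00 / 1.291827 = $16,139.93

$16,139.93


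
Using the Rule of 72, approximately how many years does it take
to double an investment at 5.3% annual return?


Formula: Years ≈ 72 / r
Substituting: Years ≈ 72 / 5.3
Years ≈ 13.6

13.6 years


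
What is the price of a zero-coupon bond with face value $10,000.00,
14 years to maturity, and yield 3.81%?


Formula: Price = FV / (1 + r)^n
Substituting: Price = $10,000.00 / (1 + 0.0381)^14
Discount factor: (1.0381)^14 = 1.687908
Price = $10,000.00 / 1.687908 = $5,924.49

$5,924.49


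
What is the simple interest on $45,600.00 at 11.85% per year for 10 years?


Formula: I = P * r * t
Substituting: I = $45,600.00 * 0.1185 * 10
Step: I = $45,600.00 * 1.185
I = $54,036.00

$54,036.00


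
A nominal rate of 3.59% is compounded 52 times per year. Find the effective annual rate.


Formula: EAR = (1 + r/m)^m - 1
Period rate: r/m = 0.0359 / 52 = 0.00069
Compounding: (1 + 0.00069)^52 = 1.036539
EAR = 1.036539 - 1 = 0.036539

0.036539


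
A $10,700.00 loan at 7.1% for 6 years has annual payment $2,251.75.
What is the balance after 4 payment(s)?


Formula: Balance = PV*(1+r)^k - PMT*((1+r)^k - 1)/r
Growth: (1 + 0.071)^4 = 1.315703
Accumulated factor: ((1+r)^k - 1)/r = 4.446522
Balance = $10,700.00 * 1.315703 - $2,251.75 * 4.446522
Balance = $4,065.57

$4,065.57


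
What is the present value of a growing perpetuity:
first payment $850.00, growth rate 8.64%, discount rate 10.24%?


Formula: PV = C / (r - g)
Spread: r - g = 0.1024 - 0.0864 = 0.016
Substituting: PV = $850.00 / 0.016
PV = $53,125.00

$53,125.00


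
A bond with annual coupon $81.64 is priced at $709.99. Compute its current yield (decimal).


Formula: Current yield = annual coupon / price
Substituting: CY = $81.64 / $709.99
CY = 0.114988

0.114988


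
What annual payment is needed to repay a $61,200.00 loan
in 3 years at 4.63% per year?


Formula: PMT = PV * r / (1 - (1+r)^(-n))
Denominator: 1 - (1 + 0.0463)^(-3) = 0.126966
Numerator: $61,200.00 * 0.0463 = 2833.56
PMT = 2833.56 / 0.126966 = $22,317.53

$22,317.53


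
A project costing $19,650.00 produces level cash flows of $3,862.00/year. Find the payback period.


Formula: Payback = investment / annual cash flow
Substituting: Payback = $19,650.00 / $3,862.00
Payback = 5.088 years

5.088 years


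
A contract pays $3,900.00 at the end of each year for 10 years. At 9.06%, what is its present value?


Formula: PV = PMT * (1 - (1+r)^(-n)) / r
Discount factor: (1 + 0.0906)^(-10) = 0.420093
Bracket: 1 - 0.420093 = 0.579907
PV = $3,900.00 * 0.579907 / 0.0906 = $24,962.90

$24,962.90


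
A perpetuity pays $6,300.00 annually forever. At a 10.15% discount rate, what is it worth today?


Formula: PV = C / r
Substituting: PV = $6,300.00 / 0.1015
PV = $62,068.97

$62,068.97


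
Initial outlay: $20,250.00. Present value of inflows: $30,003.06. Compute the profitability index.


Formula: PI = PV(cash flows) / initial investment
Substituting: PI = $30,003.06 / $20,250.00
PI = 1.4816

1.4816


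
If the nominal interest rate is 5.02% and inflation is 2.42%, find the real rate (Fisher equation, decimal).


Formula: (1 + r_real) = (1 + r_nom) / (1 + inflation)
Substituting: (1 + r_real) = 1.0502 / 1.0242
(1 + r_real) = 1.025386
r_real = 1.025386 - 1 = 0.025386

0.025386


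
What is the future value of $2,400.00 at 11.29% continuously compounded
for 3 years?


Formula: FV = P * e^(r*t)
Exponent: r*t = 0.1129 * 3 = 0.3387
e^(0.3387) = 1.403122
FV = $2,400.00 * 1.403122 = $3,367.49

$3,367.49


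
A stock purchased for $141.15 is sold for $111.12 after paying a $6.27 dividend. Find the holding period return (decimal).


Formula: HPR = (P1 - P0 + D) / P0
Gain: $111.12 - $141.15 + $6.27 = -$23.76
HPR = -$23.76 / $141.15 = -0.1683

-0.1683


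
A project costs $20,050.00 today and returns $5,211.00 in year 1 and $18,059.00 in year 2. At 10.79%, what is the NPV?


Formula: NPV = C0 + C1/(1+r) + C2/(1+r)^2
Discount C1: $5,211.00 / (1 + 0.1079) = $4,703.49
Discount C2: $18,059.00 / (1 + 0.1079)^2 = $14,712.71
NPV = -$20,050.00 + $4,703.49 + $14,712.71 = -$633.80

-$633.80


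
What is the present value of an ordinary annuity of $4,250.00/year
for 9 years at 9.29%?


Formula: PV = PMT * (1 - (1+r)^(-n)) / r
Discount factor: (1 + 0.0929)^(-9) = 0.449548
Bracket: 1 - 0.449548 = 0.550452
PV = $4,250.00 * 0.550452 / 0.0929 = $25,182.14

$25,182.14


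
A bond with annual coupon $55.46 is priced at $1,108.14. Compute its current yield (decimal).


Formula: Current yield = annual coupon / price
Substituting: CY = $55.46 / $1,108.14
CY = 0.050048

0.050048


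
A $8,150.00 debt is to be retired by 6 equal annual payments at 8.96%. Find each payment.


Formula: PMT = PV * r / (1 - (1+r)^(-n))
Denominator: 1 - (1 + 0.0896)^(-6) = 0.402418
Numerator: $8,150.00 * 0.0896 = 730.24
PMT = 730.24 / 0.402418 = $1,814.63

$1,814.63


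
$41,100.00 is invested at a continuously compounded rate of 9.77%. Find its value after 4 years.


Formula: FV = P * e^(r*t)
Exponent: r*t = 0.0977 * 4 = 0.3908
e^(0.3908) = 1.478163
FV = $41,100.00 * 1.478163 = $60,752.49

$60,752.49


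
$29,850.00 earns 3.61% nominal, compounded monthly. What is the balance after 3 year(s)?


Formula: FV = P * (1 + r/m)^(m*t)
Period rate: r/m = 0.0361 / 12 = 0.003008
Total periods: m*t = 12 * 3 = 36
Growth factor: (1 + 0.003008)^36 = 1.114201
FV = $29,850.00 * 1.114201 = $33,258.90

$33,258.90


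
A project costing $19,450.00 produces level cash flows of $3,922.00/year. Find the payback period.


Formula: Payback = investment / annual cash flow
Substituting: Payback = $19,450.00 / $3,922.00
Payback = 4.9592 years

4.9592 years


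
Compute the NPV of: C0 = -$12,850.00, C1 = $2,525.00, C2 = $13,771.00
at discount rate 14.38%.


Formula: NPV = C0 + C1/(1+r) + C2/(1+r)^2
Discount C1: $2,525.00 / (1 + 0.1438) = $2,207.55
Discount C2: $13,771.00 / (1 + 0.1438)^2 = $10,526.05
NPV = -$12,850.00 + $2,207.55 + $10,526.05 = -$116.40

-$116.40


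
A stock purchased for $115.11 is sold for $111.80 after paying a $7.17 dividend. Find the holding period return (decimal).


Formula: HPR = (P1 - P0 + D) / P0
Gain: $111.80 - $115.11 + $7.17 = $3.86
HPR = $3.86 / $115.11 = 0.0335

0.0335


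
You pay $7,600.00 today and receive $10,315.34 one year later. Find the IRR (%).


Formula: IRR = C1/C0 - 1
Substituting: IRR = $10,315.34 / $7,600.00 - 1
Ratio: 1.357282 - 1 = 0.357282
IRR = 35.7282%

35.7282%


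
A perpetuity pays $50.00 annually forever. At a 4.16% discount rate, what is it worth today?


Formula: PV = C / r
Substituting: PV = $50.00 / 0.0416
PV = $1,201.92

$1,201.92


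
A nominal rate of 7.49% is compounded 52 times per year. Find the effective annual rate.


Formula: EAR = (1 + r/m)^m - 1
Period rate: r/m = 0.0749 / 52 = 0.00144
Compounding: (1 + 0.00144)^52 = 1.077718
EAR = 1.077718 - 1 = 0.077718

0.077718


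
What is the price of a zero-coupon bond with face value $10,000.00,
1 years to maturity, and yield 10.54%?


Formula: Price = FV / (1 + r)^n
Substituting: Price = $10,000.00 / (1 + 0.1054)^1
Discount factor: (1.1054)^1 = 1.1054
Price = $10,000.00 / 1.1054 = $9,046.50

$9,046.50


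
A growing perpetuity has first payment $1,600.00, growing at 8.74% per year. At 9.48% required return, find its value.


Formula: PV = C / (r - g)
Spread: r - g = 0.0948 - 0.0874 = 0.0074
Substituting: PV = $1,600.00 / 0.0074
PV = $216,216.22

$216,216.22


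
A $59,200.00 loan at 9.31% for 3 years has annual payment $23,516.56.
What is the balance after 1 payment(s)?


Formula: Balance = PV*(1+r)^k - PMT*((1+r)^k - 1)/r
Growth: (1 + 0.0931)^1 = 1.0931
Accumulated factor: ((1+r)^k - 1)/r = 1.0
Balance = $59,200.00 * 1.0931 - $23,516.56 * 1.0
Balance = $41,194.96

$41,194.96


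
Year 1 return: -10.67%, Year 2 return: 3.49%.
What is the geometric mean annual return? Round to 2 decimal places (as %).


Formula: Geometric mean = ((1+r1)*(1+r2))^(1/2) - 1
Product: (1 + -0.1067) * (1 + 0.0349) = 0.8933 * 1.0349 = 0.924476
Square root: 0.924476^0.5 = 0.961497
Geometric mean = 0.961497 - 1 = -0.038503
As percentage: -3.85%

-3.85%


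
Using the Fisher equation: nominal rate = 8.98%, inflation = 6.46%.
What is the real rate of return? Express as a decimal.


Formula: (1 + r_real) = (1 + r_nom) / (1 + inflation)
Substituting: (1 + r_real) = 1.0898 / 1.0646
(1 + r_real) = 1.023671
r_real = 1.023671 - 1 = 0.023671

0.023671


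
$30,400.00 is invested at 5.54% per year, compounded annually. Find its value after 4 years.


Formula: FV = P * (1 + r)^n
Substituting: FV = $30,400.00 * (1 + 0.0554)^4
Growth factor: (1.0554)^4 = 1.240705
FV = $30,400.00 * 1.240705 = $37,717.42

$37,717.42


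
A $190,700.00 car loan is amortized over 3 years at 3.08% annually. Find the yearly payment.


Formula: PMT = PV * r / (1 - (1+r)^(-n))
Denominator: 1 - (1 + 0.0308)^(-3) = 0.086987
Numerator: $190,700.00 * 0.0308 = 5873.56
PMT = 5873.56 / 0.086987 = $67,521.96

$67,521.96


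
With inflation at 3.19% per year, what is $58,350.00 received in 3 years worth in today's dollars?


Formula: Real value = nominal / (1 + inflation)^years
Price level: (1 + 0.0319)^3 = 1.098785
Real value = $58,350.00 / 1.098785 = $53,104.10

$53,104.10


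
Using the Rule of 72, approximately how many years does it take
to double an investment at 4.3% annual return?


Formula: Years ≈ 72 / r
Substituting: Years ≈ 72 / 4.3
Years ≈ 16.7

16.7 years


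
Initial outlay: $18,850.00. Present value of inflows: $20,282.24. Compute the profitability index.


Formula: PI = PV(cash flows) / initial investment
Substituting: PI = $20,282.24 / $18,850.00
PI = 1.076

1.076


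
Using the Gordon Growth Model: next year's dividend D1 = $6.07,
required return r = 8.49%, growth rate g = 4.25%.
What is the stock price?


Formula: P = D1 / (r - g)
Spread: r - g = 0.0849 - 0.0425 = 0.0424
Substituting: P = $6.07 / 0.0424
P = $143.16

$143.16


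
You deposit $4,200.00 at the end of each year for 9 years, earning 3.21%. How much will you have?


Formula: FV = PMT * ((1+r)^n - 1) / r
Growth factor: (1 + 0.0321)^9 = 1.328911
Numerator: 1.328911 - 1 = 0.328911
FV = $4,200.00 * 0.328911 / 0.0321 = $43,035.13

$43,035.13


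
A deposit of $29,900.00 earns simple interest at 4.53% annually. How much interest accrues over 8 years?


Formula: I = P * r * t
Substituting: I = $29,900.00 * 0.0453 * 8
Step: I = $29,900.00 * 0.3624
I = $10,835.76

$10,835.76


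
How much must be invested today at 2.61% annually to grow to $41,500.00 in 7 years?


Formula: PV = FV / (1 + r)^n
Substituting: PV = $41,500.00 / (1 + 0.0261)^7
Discount factor: (1.0261)^7 = 1.197644
PV = $41,500.00 / 1.197644 = $34,651.36

$34,651.36


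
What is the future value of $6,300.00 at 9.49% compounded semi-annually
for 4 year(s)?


Formula: FV = P * (1 + r/m)^(m*t)
Period rate: r/m = 0.0949 / 2 = 0.04745
Total periods: m*t = 2 * 4 = 8
Growth factor: (1 + 0.04745)^8 = 1.448993
FV = $6,300.00 * 1.448993 = $9,128.66

$9,128.66


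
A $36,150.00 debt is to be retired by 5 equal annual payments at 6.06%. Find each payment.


Formula: PMT = PV * r / (1 - (1+r)^(-n))
Denominator: 1 - (1 + 0.0606)^(-5) = 0.254853
Numerator: $36,150.00 * 0.0606 = 2190.69
PMT = 2190.69 / 0.254853 = $8,595.89

$8,595.89


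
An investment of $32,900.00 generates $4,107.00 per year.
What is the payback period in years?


Formula: Payback = investment / annual cash flow
Substituting: Payback = $32,900.00 / $4,107.00
Payback = 8.0107 years

8.0107 years


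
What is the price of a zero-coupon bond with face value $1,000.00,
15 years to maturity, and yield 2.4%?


Formula: Price = FV / (1 + r)^n
Substituting: Price = $1,000.00 / (1 + 0.024)^15
Discount factor: (1.024)^15 = 1.427248
Price = $1,000.00 / 1.427248 = $700.65

$700.65


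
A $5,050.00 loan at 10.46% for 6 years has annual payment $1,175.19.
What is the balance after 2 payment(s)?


Formula: Balance = PV*(1+r)^k - PMT*((1+r)^k - 1)/r
Growth: (1 + 0.1046)^2 = 1.220141
Accumulated factor: ((1+r)^k - 1)/r = 2.1046
Balance = $5,050.00 * 1.220141 - $1,175.19 * 2.1046
Balance = $3,688.41

$3,688.41


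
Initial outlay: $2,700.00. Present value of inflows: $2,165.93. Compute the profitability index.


Formula: PI = PV(cash flows) / initial investment
Substituting: PI = $2,165.93 / $2,700.00
PI = 0.8022

0.8022


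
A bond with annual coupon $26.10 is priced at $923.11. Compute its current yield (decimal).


Formula: Current yield = annual coupon / price
Substituting: CY = $26.10 / $923.11
CY = 0.028274

0.028274


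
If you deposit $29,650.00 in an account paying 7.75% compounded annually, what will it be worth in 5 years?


Formula: FV = P * (1 + r)^n
Substituting: FV = $29,650.00 * (1 + 0.0775)^5
Growth factor: (1.0775)^5 = 1.452401
FV = $29,650.00 * 1.452401 = $43,063.68

$43,063.68


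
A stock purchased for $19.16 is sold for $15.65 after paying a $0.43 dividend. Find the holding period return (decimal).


Formula: HPR = (P1 - P0 + D) / P0
Gain: $15.65 - $19.16 + $0.43 = -$3.08
HPR = -$3.08 / $19.16 = -0.1608

-0.1608


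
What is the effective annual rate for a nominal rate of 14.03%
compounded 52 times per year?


Formula: EAR = (1 + r/m)^m - 1
Period rate: r/m = 0.1403 / 52 = 0.002698
Compounding: (1 + 0.002698)^52 = 1.150402
EAR = 1.150402 - 1 = 0.150402

0.150402


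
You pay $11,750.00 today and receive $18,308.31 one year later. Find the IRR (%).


Formula: IRR = C1/C0 - 1
Substituting: IRR = $18,308.31 / $11,750.00 - 1
Ratio: 1.558154 - 1 = 0.558154
IRR = 55.8154%

55.8154%


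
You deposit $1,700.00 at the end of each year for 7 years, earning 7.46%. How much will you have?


Formula: FV = PMT * ((1+r)^n - 1) / r
Growth factor: (1 + 0.0746)^7 = 1.654733
Numerator: 1.654733 - 1 = 0.654733
FV = $1,700.00 * 0.654733 / 0.0746 = $14,920.18

$14,920.18


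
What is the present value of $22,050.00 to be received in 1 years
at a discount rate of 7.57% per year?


Formula: PV = FV / (1 + r)^n
Substituting: PV = $22,050.00 / (1 + 0.0757)^1
Discount factor: (1.0757)^1 = 1.0757
PV = $22,050.00 / 1.0757 = $20,498.28

$20,498.28


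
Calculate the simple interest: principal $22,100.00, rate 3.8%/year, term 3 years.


Formula: I = P * r * t
Substituting: I = $22,100.00 * 0.038 * 3
Step: I = $22,100.00 * 0.114
I = $2,519.40

$2,519.40


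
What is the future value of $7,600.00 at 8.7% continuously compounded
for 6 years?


Formula: FV = P * e^(r*t)
Exponent: r*t = 0.087 * 6 = 0.522
e^(0.522) = 1.685395
FV = $7,600.00 * 1.685395 = $12,809.00

$12,809.00


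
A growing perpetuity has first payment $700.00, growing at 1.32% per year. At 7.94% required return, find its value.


Formula: PV = C / (r - g)
Spread: r - g = 0.0794 - 0.0132 = 0.0662
Substituting: PV = $700.00 / 0.0662
PV = $10,574.02

$10,574.02


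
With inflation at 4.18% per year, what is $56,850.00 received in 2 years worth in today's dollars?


Formula: Real value = nominal / (1 + inflation)^years
Price level: (1 + 0.0418)^2 = 1.085347
Real value = $56,850.00 / 1.085347 = $52,379.55

$52,379.55


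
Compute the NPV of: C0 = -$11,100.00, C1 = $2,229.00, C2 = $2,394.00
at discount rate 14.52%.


Formula: NPV = C0 + C1/(1+r) + C2/(1+r)^2
Discount C1: $2,229.00 / (1 + 0.1452) = $1,946.38
Discount C2: $2,394.00 / (1 + 0.1452)^2 = $1,825.41
NPV = -$11,100.00 + $1,946.38 + $1,825.41 = -$7,328.20

-$7,328.20


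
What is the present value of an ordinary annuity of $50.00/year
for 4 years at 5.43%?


Formula: PV = PMT * (1 - (1+r)^(-n)) / r
Discount factor: (1 + 0.0543)^(-4) = 0.809363
Bracket: 1 - 0.809363 = 0.190637
PV = $50.00 * 0.190637 / 0.0543 = $175.54

$175.54


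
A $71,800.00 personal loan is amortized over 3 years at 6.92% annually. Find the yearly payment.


Formula: PMT = PV * r / (1 - (1+r)^(-n))
Denominator: 1 - (1 + 0.0692)^(-3) = 0.181868
Numerator: $71,800.00 * 0.0692 = 4968.56
PMT = 4968.56 / 0.181868 = $27,319.53

$27,319.53


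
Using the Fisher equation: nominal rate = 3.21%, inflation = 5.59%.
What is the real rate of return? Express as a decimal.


Formula: (1 + r_real) = (1 + r_nom) / (1 + inflation)
Substituting: (1 + r_real) = 1.0321 / 1.0559
(1 + r_real) = 0.97746
r_real = 0.97746 - 1 = -0.02254

-0.02254


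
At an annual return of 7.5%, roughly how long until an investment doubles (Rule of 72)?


Formula: Years ≈ 72 / r
Substituting: Years ≈ 72 / 7.5
Years ≈ 9.6

9.6 years


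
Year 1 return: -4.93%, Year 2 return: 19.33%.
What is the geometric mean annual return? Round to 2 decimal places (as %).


Formula: Geometric mean = ((1+r1)*(1+r2))^(1/2) - 1
Product: (1 + -0.0493) * (1 + 0.1933) = 0.9507 * 1.1933 = 1.13447
Square root: 1.13447^0.5 = 1.065115
Geometric mean = 1.065115 - 1 = 0.065115
As percentage: 6.51%

6.51%


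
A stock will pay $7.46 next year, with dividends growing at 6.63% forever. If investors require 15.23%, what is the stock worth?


Formula: P = D1 / (r - g)
Spread: r - g = 0.1523 - 0.0663 = 0.086
Substituting: P = $7.46 / 0.086
P = $86.74

$86.74


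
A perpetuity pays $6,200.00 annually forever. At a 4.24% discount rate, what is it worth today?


Formula: PV = C / r
Substituting: PV = $6,200.00 / 0.0424
PV = $146,226.42

$146,226.42


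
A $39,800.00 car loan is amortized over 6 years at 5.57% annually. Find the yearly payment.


Formula: PMT = PV * r / (1 - (1+r)^(-n))
Denominator: 1 - (1 + 0.0557)^(-6) = 0.277635
Numerator: $39,800.00 * 0.0557 = 2216.86
PMT = 2216.86 / 0.277635 = $7,984.81

$7,984.81


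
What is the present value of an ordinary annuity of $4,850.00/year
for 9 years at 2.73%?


Formula: PV = PMT * (1 - (1+r)^(-n)) / r
Discount factor: (1 + 0.0273)^(-9) = 0.784738
Bracket: 1 - 0.784738 = 0.215262
PV = $4,850.00 * 0.215262 / 0.0273 = $38,242.61

$38,242.61


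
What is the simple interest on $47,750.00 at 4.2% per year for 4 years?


Formula: I = P * r * t
Substituting: I = $47,750.00 * 0.042 * 4
Step: I = $47,750.00 * 0.168
I = $8,022.00

$8,022.00


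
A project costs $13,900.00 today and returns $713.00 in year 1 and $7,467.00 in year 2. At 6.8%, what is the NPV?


Formula: NPV = C0 + C1/(1+r) + C2/(1+r)^2
Discount C1: $713.00 / (1 + 0.068) = $667.60
Discount C2: $7,467.00 / (1 + 0.068)^2 = $6,546.42
NPV = -$13,900.00 + $667.60 + $6,546.42 = -$6,685.98

-$6,685.98


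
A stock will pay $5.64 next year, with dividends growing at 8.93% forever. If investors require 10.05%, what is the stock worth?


Formula: P = D1 / (r - g)
Spread: r - g = 0.1005 - 0.0893 = 0.0112
Substituting: P = $5.64 / 0.0112
P = $503.57

$503.57


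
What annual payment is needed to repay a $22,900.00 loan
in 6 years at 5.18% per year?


Formula: PMT = PV * r / (1 - (1+r)^(-n))
Denominator: 1 - (1 + 0.0518)^(-6) = 0.261414
Numerator: $22,900.00 * 0.0518 = 1186.22
PMT = 1186.22 / 0.261414 = $4,537.70

$4,537.70


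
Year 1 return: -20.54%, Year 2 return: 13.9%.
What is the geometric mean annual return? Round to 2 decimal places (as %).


Formula: Geometric mean = ((1+r1)*(1+r2))^(1/2) - 1
Product: (1 + -0.2054) * (1 + 0.139) = 0.7946 * 1.139 = 0.905049
Square root: 0.905049^0.5 = 0.951341
Geometric mean = 0.951341 - 1 = -0.048659
As percentage: -4.87%

-4.87%


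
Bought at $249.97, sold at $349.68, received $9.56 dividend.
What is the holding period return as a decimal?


Formula: HPR = (P1 - P0 + D) / P0
Gain: $349.68 - $249.97 + $9.56 = $109.27
HPR = $109.27 / $249.97 = 0.4371

0.4371


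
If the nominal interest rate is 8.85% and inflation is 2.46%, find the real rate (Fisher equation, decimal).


Formula: (1 + r_real) = (1 + r_nom) / (1 + inflation)
Substituting: (1 + r_real) = 1.0885 / 1.0246
(1 + r_real) = 1.062366
r_real = 1.062366 - 1 = 0.062366

0.062366


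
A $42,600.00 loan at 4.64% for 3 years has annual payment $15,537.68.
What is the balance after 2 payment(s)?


Formula: Balance = PV*(1+r)^k - PMT*((1+r)^k - 1)/r
Growth: (1 + 0.0464)^2 = 1.094953
Accumulated factor: ((1+r)^k - 1)/r = 2.0464
Balance = $42,600.00 * 1.094953 - $15,537.68 * 2.0464
Balance = $14,848.69

$14,848.69


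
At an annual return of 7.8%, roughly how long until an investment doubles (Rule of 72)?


Formula: Years ≈ 72 / r
Substituting: Years ≈ 72 / 7.8
Years ≈ 9.2

9.2 years


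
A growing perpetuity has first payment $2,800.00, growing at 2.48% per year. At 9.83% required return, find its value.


Formula: PV = C / (r - g)
Spread: r - g = 0.0983 - 0.0248 = 0.0735
Substituting: PV = $2,800.00 / 0.0735
PV = $38,095.24

$38,095.24


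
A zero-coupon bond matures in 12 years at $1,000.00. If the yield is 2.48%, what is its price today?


Formula: Price = FV / (1 + r)^n
Substituting: Price = $1,000.00 / (1 + 0.0248)^12
Discount factor: (1.0248)^12 = 1.341743
Price = $1,000.00 / 1.341743 = $745.30

$745.30


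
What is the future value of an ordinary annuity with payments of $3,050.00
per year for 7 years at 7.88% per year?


Formula: FV = PMT * ((1+r)^n - 1) / r
Growth factor: (1 + 0.0788)^7 = 1.700539
Numerator: 1.700539 - 1 = 0.700539
FV = $3,050.00 * 0.700539 / 0.0788 = $27,114.77

$27,114.77


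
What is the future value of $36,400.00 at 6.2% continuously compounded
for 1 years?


Formula: FV = P * e^(r*t)
Exponent: r*t = 0.062 * 1 = 0.062
e^(0.062) = 1.063962
FV = $36,400.00 * 1.063962 = $38,728.23

$38,728.23


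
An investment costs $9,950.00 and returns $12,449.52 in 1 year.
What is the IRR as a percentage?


Formula: IRR = C1/C0 - 1
Substituting: IRR = $12,449.52 / $9,950.00 - 1
Ratio: 1.251208 - 1 = 0.251208
IRR = 25.1208%

25.1208%


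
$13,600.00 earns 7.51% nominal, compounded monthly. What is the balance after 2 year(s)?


Formula: FV = P * (1 + r/m)^(m*t)
Period rate: r/m = 0.0751 / 12 = 0.006258
Total periods: m*t = 12 * 2 = 24
Growth factor: (1 + 0.006258)^24 = 1.161523
FV = $13,600.00 * 1.161523 = $15,796.71

$15,796.71


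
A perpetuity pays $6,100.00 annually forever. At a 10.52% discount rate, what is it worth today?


Formula: PV = C / r
Substituting: PV = $6,100.00 / 0.1052
PV = $57,984.79

$57,984.79


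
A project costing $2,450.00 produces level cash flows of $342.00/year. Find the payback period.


Formula: Payback = investment / annual cash flow
Substituting: Payback = $2,450.00 / $342.00
Payback = 7.1637 years

7.1637 years


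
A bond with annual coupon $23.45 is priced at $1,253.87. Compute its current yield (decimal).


Formula: Current yield = annual coupon / price
Substituting: CY = $23.45 / $1,253.87
CY = 0.018702

0.018702


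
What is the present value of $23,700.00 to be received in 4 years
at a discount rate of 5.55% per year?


Formula: PV = FV / (1 + r)^n
Substituting: PV = $23,700.00 / (1 + 0.0555)^4
Discount factor: (1.0555)^4 = 1.241175
PV = $23,700.00 / 1.241175 = $19,094.81

$19,094.81


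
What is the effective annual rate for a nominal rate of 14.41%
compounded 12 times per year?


Formula: EAR = (1 + r/m)^m - 1
Period rate: r/m = 0.1441 / 12 = 0.012008
Compounding: (1 + 0.012008)^12 = 1.154009
EAR = 1.154009 - 1 = 0.154009

0.154009


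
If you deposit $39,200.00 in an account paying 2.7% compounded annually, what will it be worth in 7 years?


Formula: FV = P * (1 + r)^n
Substituting: FV = $39,200.00 * (1 + 0.027)^7
Growth factor: (1.027)^7 = 1.205017
FV = $39,200.00 * 1.205017 = $47,236.66

$47,236.66


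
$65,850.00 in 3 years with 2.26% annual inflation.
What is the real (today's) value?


Formula: Real value = nominal / (1 + inflation)^years
Price level: (1 + 0.0226)^3 = 1.069344
Real value = $65,850.00 / 1.069344 = $61,579.82

$61,579.82


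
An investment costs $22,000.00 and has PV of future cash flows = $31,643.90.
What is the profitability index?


Formula: PI = PV(cash flows) / initial investment
Substituting: PI = $31,643.90 / $22,000.00
PI = 1.4384

1.4384


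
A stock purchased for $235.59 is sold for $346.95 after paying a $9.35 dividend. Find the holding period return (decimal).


Formula: HPR = (P1 - P0 + D) / P0
Gain: $346.95 - $235.59 + $9.35 = $120.71
HPR = $120.71 / $235.59 = 0.5124

0.5124


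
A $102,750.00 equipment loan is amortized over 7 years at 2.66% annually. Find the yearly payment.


Formula: PMT = PV * r / (1 - (1+r)^(-n))
Denominator: 1 - (1 + 0.0266)^(-7) = 0.16787
Numerator: $102,750.00 * 0.0266 = 2733.15
PMT = 2733.15 / 0.16787 = $16,281.35

$16,281.35


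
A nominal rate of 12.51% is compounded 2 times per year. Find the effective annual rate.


Formula: EAR = (1 + r/m)^m - 1
Period rate: r/m = 0.1251 / 2 = 0.06255
Compounding: (1 + 0.06255)^2 = 1.129013
EAR = 1.129013 - 1 = 0.129013

0.129013


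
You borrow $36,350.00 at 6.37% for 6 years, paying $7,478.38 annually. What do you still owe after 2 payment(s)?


Formula: Balance = PV*(1+r)^k - PMT*((1+r)^k - 1)/r
Growth: (1 + 0.0637)^2 = 1.131458
Accumulated factor: ((1+r)^k - 1)/r = 2.0637
Balance = $36,350.00 * 1.131458 - $7,478.38 * 2.0637
Balance = $25,695.35

$25,695.35


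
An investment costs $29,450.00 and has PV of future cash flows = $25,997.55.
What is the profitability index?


Formula: PI = PV(cash flows) / initial investment
Substituting: PI = $25,997.55 / $29,450.00
PI = 0.8828

0.8828


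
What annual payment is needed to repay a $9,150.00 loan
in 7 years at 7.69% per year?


Formula: PMT = PV * r / (1 - (1+r)^(-n))
Denominator: 1 - (1 + 0.0769)^(-7) = 0.40465
Numerator: $9,150.00 * 0.0769 = 703.635
PMT = 703.635 / 0.40465 = $1,738.87

$1,738.87


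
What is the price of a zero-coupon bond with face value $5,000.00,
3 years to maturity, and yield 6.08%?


Formula: Price = FV / (1 + r)^n
Substituting: Price = $5,000.00 / (1 + 0.0608)^3
Discount factor: (1.0608)^3 = 1.193715
Price = $5,000.00 / 1.193715 = $4,188.61

$4,188.61


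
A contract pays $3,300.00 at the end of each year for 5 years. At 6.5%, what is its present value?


Formula: PV = PMT * (1 - (1+r)^(-n)) / r
Discount factor: (1 + 0.065)^(-5) = 0.729881
Bracket: 1 - 0.729881 = 0.270119
PV = $3,300.00 * 0.270119 / 0.065 = $13,713.74

$13,713.74


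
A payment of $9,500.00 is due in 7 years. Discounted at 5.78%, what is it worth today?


Formula: PV = FV / (1 + r)^n
Substituting: PV = $9,500.00 / (1 + 0.0578)^7
Discount factor: (1.0578)^7 = 1.481921
PV = $9,500.00 / 1.481921 = $6,410.60

$6,410.60


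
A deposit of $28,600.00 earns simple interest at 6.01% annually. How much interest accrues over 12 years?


Formula: I = P * r * t
Substituting: I = $28,600.00 * 0.0601 * 12
Step: I = $28,600.00 * 0.7212
I = $20,626.32

$20,626.32


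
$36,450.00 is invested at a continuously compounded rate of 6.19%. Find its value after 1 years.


Formula: FV = P * e^(r*t)
Exponent: r*t = 0.0619 * 1 = 0.0619
e^(0.0619) = 1.063856
FV = $36,450.00 * 1.063856 = $38,777.55

$38,777.55


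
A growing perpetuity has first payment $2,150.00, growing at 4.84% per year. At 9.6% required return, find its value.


Formula: PV = C / (r - g)
Spread: r - g = 0.096 - 0.0484 = 0.0476
Substituting: PV = $2,150.00 / 0.0476
PV = $45,168.07

$45,168.07


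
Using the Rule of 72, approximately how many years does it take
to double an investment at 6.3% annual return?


Formula: Years ≈ 72 / r
Substituting: Years ≈ 72 / 6.3
Years ≈ 11.4

11.4 years


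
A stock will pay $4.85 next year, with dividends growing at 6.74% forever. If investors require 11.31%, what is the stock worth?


Formula: P = D1 / (r - g)
Spread: r - g = 0.1131 - 0.0674 = 0.0457
Substituting: P = $4.85 / 0.0457
P = $106.13

$106.13


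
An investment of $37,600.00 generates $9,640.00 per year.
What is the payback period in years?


Formula: Payback = investment / annual cash flow
Substituting: Payback = $37,600.00 / $9,640.00
Payback = 3.9004 years

3.9004 years


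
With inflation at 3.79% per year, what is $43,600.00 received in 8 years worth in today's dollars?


Formula: Real value = nominal / (1 + inflation)^years
Price level: (1 + 0.0379)^8 = 1.346617
Real value = $43,600.00 / 1.346617 = $32,377.43

$32,377.43


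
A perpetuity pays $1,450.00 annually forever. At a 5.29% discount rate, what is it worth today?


Formula: PV = C / r
Substituting: PV = $1,450.00 / 0.0529
PV = $27,410.21

$27,410.21


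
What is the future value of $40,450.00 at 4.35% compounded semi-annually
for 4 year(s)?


Formula: FV = P * (1 + r/m)^(m*t)
Period rate: r/m = 0.0435 / 2 = 0.02175
Total periods: m*t = 2 * 4 = 8
Growth factor: (1 + 0.02175)^8 = 1.187838
FV = $40,450.00 * 1.187838 = $48,048.04

$48,048.04


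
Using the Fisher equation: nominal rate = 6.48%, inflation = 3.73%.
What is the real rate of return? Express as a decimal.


Formula: (1 + r_real) = (1 + r_nom) / (1 + inflation)
Substituting: (1 + r_real) = 1.0648 / 1.0373
(1 + r_real) = 1.026511
r_real = 1.026511 - 1 = 0.026511

0.026511


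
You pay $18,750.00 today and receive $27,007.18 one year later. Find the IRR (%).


Formula: IRR = C1/C0 - 1
Substituting: IRR = $27,007.18 / $18,750.00 - 1
Ratio: 1.440383 - 1 = 0.440383
IRR = 44.0383%

44.0383%


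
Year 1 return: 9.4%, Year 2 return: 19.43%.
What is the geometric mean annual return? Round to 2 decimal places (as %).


Formula: Geometric mean = ((1+r1)*(1+r2))^(1/2) - 1
Product: (1 + 0.094) * (1 + 0.1943) = 1.094 * 1.1943 = 1.306564
Square root: 1.306564^0.5 = 1.14305
Geometric mean = 1.14305 - 1 = 0.14305
As percentage: 14.31%

14.31%


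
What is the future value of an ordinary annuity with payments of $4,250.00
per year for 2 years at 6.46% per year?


Formula: FV = PMT * ((1+r)^n - 1) / r
Growth factor: (1 + 0.0646)^2 = 1.133373
Numerator: 1.133373 - 1 = 0.133373
FV = $4,250.00 * 0.133373 / 0.0646 = $8,774.55

$8,774.55


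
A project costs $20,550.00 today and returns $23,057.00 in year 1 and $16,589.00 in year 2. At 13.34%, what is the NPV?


Formula: NPV = C0 + C1/(1+r) + C2/(1+r)^2
Discount C1: $23,057.00 / (1 + 0.1334) = $20,343.22
Discount C2: $16,589.00 / (1 + 0.1334)^2 = $12,913.79
NPV = -$20,550.00 + $20,343.22 + $12,913.79 = $12,707.01

$12,707.01


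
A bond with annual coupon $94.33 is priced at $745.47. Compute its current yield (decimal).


Formula: Current yield = annual coupon / price
Substituting: CY = $94.33 / $745.47
CY = 0.126538

0.126538


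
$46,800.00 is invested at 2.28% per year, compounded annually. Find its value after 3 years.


Formula: FV = P * (1 + r)^n
Substituting: FV = $46,800.00 * (1 + 0.0228)^3
Growth factor: (1.0228)^3 = 1.069971
FV = $46,800.00 * 1.069971 = $50,074.66

$50,074.66


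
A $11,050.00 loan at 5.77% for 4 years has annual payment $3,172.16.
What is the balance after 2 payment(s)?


Formula: Balance = PV*(1+r)^k - PMT*((1+r)^k - 1)/r
Growth: (1 + 0.0577)^2 = 1.118729
Accumulated factor: ((1+r)^k - 1)/r = 2.0577
Balance = $11,050.00 * 1.118729 - $3,172.16 * 2.0577
Balance = $5,834.61

$5,834.61


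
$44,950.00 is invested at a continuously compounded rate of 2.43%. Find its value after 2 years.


Formula: FV = P * e^(r*t)
Exponent: r*t = 0.0243 * 2 = 0.0486
e^(0.0486) = 1.0498
FV = $44,950.00 * 1.0498 = $47,188.53

$47,188.53


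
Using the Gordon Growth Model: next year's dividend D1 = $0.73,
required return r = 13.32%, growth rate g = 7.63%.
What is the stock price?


Formula: P = D1 / (r - g)
Spread: r - g = 0.1332 - 0.0763 = 0.0569
Substituting: P = $0.73 / 0.0569
P = $12.83

$12.83


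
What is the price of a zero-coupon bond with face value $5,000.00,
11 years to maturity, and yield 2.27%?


Formula: Price = FV / (1 + r)^n
Substituting: Price = $5,000.00 / (1 + 0.0227)^11
Discount factor: (1.0227)^11 = 1.280061
Price = $5,000.00 / 1.280061 = $3,906.06

$3,906.06


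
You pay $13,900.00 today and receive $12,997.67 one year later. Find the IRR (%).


Formula: IRR = C1/C0 - 1
Substituting: IRR = $12,997.67 / $13,900.00 - 1
Ratio: 0.935084 - 1 = -0.064916
IRR = -6.4916%

-6.4916%


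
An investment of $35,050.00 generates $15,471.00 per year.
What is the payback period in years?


Formula: Payback = investment / annual cash flow
Substituting: Payback = $35,050.00 / $15,471.00
Payback = 2.2655 years

2.2655 years


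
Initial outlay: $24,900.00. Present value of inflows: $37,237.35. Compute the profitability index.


Formula: PI = PV(cash flows) / initial investment
Substituting: PI = $37,237.35 / $24,900.00
PI = 1.4955

1.4955


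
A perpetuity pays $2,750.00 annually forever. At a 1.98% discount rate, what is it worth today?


Formula: PV = C / r
Substituting: PV = $2,750.00 / 0.0198
PV = $138,888.89

$138,888.89


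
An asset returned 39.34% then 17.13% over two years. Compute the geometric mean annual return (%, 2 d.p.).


Formula: Geometric mean = ((1+r1)*(1+r2))^(1/2) - 1
Product: (1 + 0.3934) * (1 + 0.1713) = 1.3934 * 1.1713 = 1.632089
Square root: 1.632089^0.5 = 1.277533
Geometric mean = 1.277533 - 1 = 0.277533
As percentage: 27.75%

27.75%


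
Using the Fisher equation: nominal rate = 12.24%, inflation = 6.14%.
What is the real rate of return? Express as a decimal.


Formula: (1 + r_real) = (1 + r_nom) / (1 + inflation)
Substituting: (1 + r_real) = 1.1224 / 1.0614
(1 + r_real) = 1.057471
r_real = 1.057471 - 1 = 0.057471

0.057471


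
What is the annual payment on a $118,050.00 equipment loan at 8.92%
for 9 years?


Formula: PMT = PV * r / (1 - (1+r)^(-n))
Denominator: 1 - (1 + 0.0892)^(-9) = 0.53652
Numerator: $118,050.00 * 0.0892 = 10530.06
PMT = 10530.06 / 0.53652 = $19,626.61

$19,626.61


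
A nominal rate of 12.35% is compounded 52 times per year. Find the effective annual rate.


Formula: EAR = (1 + r/m)^m - 1
Period rate: r/m = 0.1235 / 52 = 0.002375
Compounding: (1 + 0.002375)^52 = 1.131284
EAR = 1.131284 - 1 = 0.131284

0.131284


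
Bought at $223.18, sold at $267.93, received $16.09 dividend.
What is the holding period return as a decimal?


Formula: HPR = (P1 - P0 + D) / P0
Gain: $267.93 - $223.18 + $16.09 = $60.84
HPR = $60.84 / $223.18 = 0.2726

0.2726


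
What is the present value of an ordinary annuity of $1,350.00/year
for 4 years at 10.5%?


Formula: PV = PMT * (1 - (1+r)^(-n)) / r
Discount factor: (1 + 0.105)^(-4) = 0.670735
Bracket: 1 - 0.670735 = 0.329265
PV = $1,350.00 * 0.329265 / 0.105 = $4,233.41

$4,233.41


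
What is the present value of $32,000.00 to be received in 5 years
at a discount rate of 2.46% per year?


Formula: PV = FV / (1 + r)^n
Substituting: PV = $32,000.00 / (1 + 0.0246)^5
Discount factor: (1.0246)^5 = 1.129202
PV = $32,000.00 / 1.129202 = $28,338.59

$28,338.59


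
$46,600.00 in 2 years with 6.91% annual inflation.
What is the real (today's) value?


Formula: Real value = nominal / (1 + inflation)^years
Price level: (1 + 0.0691)^2 = 1.142975
Real value = $46,600.00 / 1.142975 = $40,770.80

$40,770.80


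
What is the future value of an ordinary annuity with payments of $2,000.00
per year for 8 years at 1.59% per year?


Formula: FV = PMT * ((1+r)^n - 1) / r
Growth factor: (1 + 0.0159)^8 = 1.134508
Numerator: 1.134508 - 1 = 0.134508
FV = $2,000.00 * 0.134508 / 0.0159 = $16,919.28

$16,919.28


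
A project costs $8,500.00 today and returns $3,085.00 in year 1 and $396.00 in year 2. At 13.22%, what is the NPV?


Formula: NPV = C0 + C1/(1+r) + C2/(1+r)^2
Discount C1: $3,085.00 / (1 + 0.1322) = $2,724.78
Discount C2: $396.00 / (1 + 0.1322)^2 = $308.92
NPV = -$8,500.00 + $2,724.78 + $308.92 = -$5,466.29

-$5,466.29


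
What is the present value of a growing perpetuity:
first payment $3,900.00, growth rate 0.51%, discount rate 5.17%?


Formula: PV = C / (r - g)
Spread: r - g = 0.0517 - 0.0051 = 0.0466
Substituting: PV = $3,900.00 / 0.0466
PV = $83,690.99

$83,690.99


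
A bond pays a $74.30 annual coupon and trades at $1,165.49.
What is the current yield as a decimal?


Formula: Current yield = annual coupon / price
Substituting: CY = $74.30 / $1,165.49
CY = 0.06375

0.06375


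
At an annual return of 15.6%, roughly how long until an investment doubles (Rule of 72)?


Formula: Years ≈ 72 / r
Substituting: Years ≈ 72 / 15.6
Years ≈ 4.6

4.6 years


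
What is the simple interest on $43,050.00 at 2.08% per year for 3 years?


Formula: I = P * r * t
Substituting: I = $43,050.00 * 0.0208 * 3
Step: I = $43,050.00 * 0.0624
I = $2,686.32

$2,686.32


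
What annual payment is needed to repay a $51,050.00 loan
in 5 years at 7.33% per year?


Formula: PMT = PV * r / (1 - (1+r)^(-n))
Denominator: 1 - (1 + 0.0733)^(-5) = 0.297907
Numerator: $51,050.00 * 0.0733 = 3741.965
PMT = 3741.965 / 0.297907 = $12,560.83

$12,560.83


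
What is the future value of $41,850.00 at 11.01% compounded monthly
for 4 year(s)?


Formula: FV = P * (1 + r/m)^(m*t)
Period rate: r/m = 0.1101 / 12 = 0.009175
Total periods: m*t = 12 * 4 = 48
Growth factor: (1 + 0.009175)^48 = 1.550212
FV = $41,850.00 * 1.550212 = $64,876.39

$64,876.39


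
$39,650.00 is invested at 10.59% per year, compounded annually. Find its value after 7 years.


Formula: FV = P * (1 + r)^n
Substituting: FV = $39,650.00 * (1 + 0.1059)^7
Growth factor: (1.1059)^7 = 2.02307
FV = $39,650.00 * 2.02307 = $80,214.74

$80,214.74
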